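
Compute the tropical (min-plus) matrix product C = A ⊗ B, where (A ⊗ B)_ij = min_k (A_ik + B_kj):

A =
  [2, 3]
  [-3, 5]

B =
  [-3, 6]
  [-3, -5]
A ⊗ B =
  [-1, -2]
  [-6, 0]

Apply the min-plus product entry-by-entry:
  C[0][0] = min over k of (A[0][0] + B[0][0] = 2 + -3 = -1, A[0][1] + B[1][0] = 3 + -3 = 0) = -1 (attained at k = 0)
  C[0][1] = min over k of (A[0][0] + B[0][1] = 2 + 6 = 8, A[0][1] + B[1][1] = 3 + -5 = -2) = -2 (attained at k = 1)
  C[1][0] = min over k of (A[1][0] + B[0][0] = -3 + -3 = -6, A[1][1] + B[1][0] = 5 + -3 = 2) = -6 (attained at k = 0)
  C[1][1] = min over k of (A[1][0] + B[0][1] = -3 + 6 = 3, A[1][1] + B[1][1] = 5 + -5 = 0) = 0 (attained at k = 1)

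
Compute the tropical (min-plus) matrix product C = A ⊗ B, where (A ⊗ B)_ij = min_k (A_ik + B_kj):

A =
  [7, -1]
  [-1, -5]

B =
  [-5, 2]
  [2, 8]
A ⊗ B =
  [1, 7]
  [-6, 1]

Apply the min-plus product entry-by-entry:
  C[0][0] = min over k of (A[0][0] + B[0][0] = 7 + -5 = 2, A[0][1] + B[1][0] = -1 + 2 = 1) = 1 (attained at k = 1)
  C[0][1] = min over k of (A[0][0] + B[0][1] = 7 + 2 = 9, A[0][1] + B[1][1] = -1 + 8 = 7) = 7 (attained at k = 1)
  C[1][0] = min over k of (A[1][0] + B[0][0] = -1 + -5 = -6, A[1][1] + B[1][0] = -5 + 2 = -3) = -6 (attained at k = 0)
  C[1][1] = min over k of (A[1][0] + B[0][1] = -1 + 2 = 1, A[1][1] + B[1][1] = -5 + 8 = 3) = 1 (attained at k = 0)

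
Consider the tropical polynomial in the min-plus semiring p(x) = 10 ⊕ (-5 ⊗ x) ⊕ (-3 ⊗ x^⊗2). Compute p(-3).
p(-3) = -9

A tropical monomial a ⊗ x^⊗i evaluates to a + i · x. Evaluating each term at x = -3:
  Term 0 contributes 10 + 0 · -3 = 10
  Term 1 contributes -5 + 1 · -3 = -8
  Term 2 contributes -3 + 2 · -3 = -9
p(-3) = ⊕ of these = min[10, -8, -9] = -9.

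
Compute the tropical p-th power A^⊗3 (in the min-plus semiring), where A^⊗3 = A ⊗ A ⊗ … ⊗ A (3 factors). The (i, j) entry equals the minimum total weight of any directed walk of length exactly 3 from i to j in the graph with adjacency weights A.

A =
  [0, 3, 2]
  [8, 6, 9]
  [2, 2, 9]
A^⊗3 =
  [0, 3, 2]
  [8, 11, 10]
  [2, 5, 4]

Each entry (A^⊗3)_ij equals the minimum over all length-3 walks i = v_0 → v_1 → … → v_3 = j of Σ_t A[v_t][v_{t+1}]. For example, for (i, j) = (0, 2) we minimise over 9 possible intermediate vertex sequences; the minimum is 2, attained along the walk 0 → 0 → 0 → 2.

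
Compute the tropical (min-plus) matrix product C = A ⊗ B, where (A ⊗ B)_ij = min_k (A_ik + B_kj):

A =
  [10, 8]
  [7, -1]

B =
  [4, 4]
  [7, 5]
A ⊗ B =
  [14, 13]
  [6, 4]

Apply the min-plus product entry-by-entry:
  C[0][0] = min over k of (A[0][0] + B[0][0] = 10 + 4 = 14, A[0][1] + B[1][0] = 8 + 7 = 15) = 14 (attained at k = 0)
  C[0][1] = min over k of (A[0][0] + B[0][1] = 10 + 4 = 14, A[0][1] + B[1][1] = 8 + 5 = 13) = 13 (attained at k = 1)
  C[1][0] = min over k of (A[1][0] + B[0][0] = 7 + 4 = 11, A[1][1] + B[1][0] = -1 + 7 = 6) = 6 (attained at k = 1)
  C[1][1] = min over k of (A[1][0] + B[0][1] = 7 + 4 = 11, A[1][1] + B[1][1] = -1 + 5 = 4) = 4 (attained at k = 1)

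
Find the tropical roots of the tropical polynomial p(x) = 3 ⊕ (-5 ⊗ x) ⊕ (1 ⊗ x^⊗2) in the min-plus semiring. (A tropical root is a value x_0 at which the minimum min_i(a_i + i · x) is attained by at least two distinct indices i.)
Roots: {-6, 8}

Each tropical root is a break point of the lower envelope of the lines y = a_i + i · x (there are 3 lines, with slopes 0, 1, ..., 2). Only the lines that attain the minimum somewhere contribute to roots; other lines are dominated. Here the surviving (envelope) indices are i = 2, i = 1, i = 0.
Intersections between consecutive envelope lines give the roots: for adjacent envelope indices i < j the intersection is x = (a_i − a_j) / (j − i). Reading off the sorted break points: {-6, 8}.
Verification: at each break x_0, at least two indices attain the minimum of min_i(a_i + i · x_0).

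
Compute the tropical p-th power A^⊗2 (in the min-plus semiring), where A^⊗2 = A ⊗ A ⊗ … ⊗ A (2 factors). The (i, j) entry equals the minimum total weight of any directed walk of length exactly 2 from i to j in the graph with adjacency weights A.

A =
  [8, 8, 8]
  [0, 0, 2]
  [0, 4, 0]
A^⊗2 =
  [8, 8, 8]
  [0, 0, 2]
  [0, 4, 0]

Each entry (A^⊗2)_ij equals the minimum over all length-2 walks i = v_0 → v_1 → … → v_2 = j of Σ_t A[v_t][v_{t+1}]. For example, for (i, j) = (0, 2) we minimise over 3 possible intermediate vertex sequences; the minimum is 8, attained along the walk 0 → 2 → 2.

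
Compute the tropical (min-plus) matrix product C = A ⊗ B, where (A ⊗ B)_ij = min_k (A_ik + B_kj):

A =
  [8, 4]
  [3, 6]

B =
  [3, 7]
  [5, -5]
A ⊗ B =
  [9, -1]
  [6, 1]

Apply the min-plus product entry-by-entry:
  C[0][0] = min over k of (A[0][0] + B[0][0] = 8 + 3 = 11, A[0][1] + B[1][0] = 4 + 5 = 9) = 9 (attained at k = 1)
  C[0][1] = min over k of (A[0][0] + B[0][1] = 8 + 7 = 15, A[0][1] + B[1][1] = 4 + -5 = -1) = -1 (attained at k = 1)
  C[1][0] = min over k of (A[1][0] + B[0][0] = 3 + 3 = 6, A[1][1] + B[1][0] = 6 + 5 = 11) = 6 (attained at k = 0)
  C[1][1] = min over k of (A[1][0] + B[0][1] = 3 + 7 = 10, A[1][1] + B[1][1] = 6 + -5 = 1) = 1 (attained at k = 1)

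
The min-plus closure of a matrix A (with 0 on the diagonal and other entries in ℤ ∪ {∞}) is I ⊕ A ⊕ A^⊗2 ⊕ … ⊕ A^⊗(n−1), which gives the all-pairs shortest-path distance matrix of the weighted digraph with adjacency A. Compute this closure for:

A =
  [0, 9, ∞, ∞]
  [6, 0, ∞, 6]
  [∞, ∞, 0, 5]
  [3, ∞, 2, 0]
Closure =
  [0, 9, 17, 15]
  [6, 0, 8, 6]
  [8, 17, 0, 5]
  [3, 12, 2, 0]

This is the Floyd-Warshall all-pairs shortest-path computation. For each intermediate vertex k = 0, 1, …, 3, update dist[i][j] ← min(dist[i][j], dist[i][k] + dist[k][j]). The final matrix gives, for each (i, j), the minimum total weight of any directed path from i to j (possibly empty when i = j).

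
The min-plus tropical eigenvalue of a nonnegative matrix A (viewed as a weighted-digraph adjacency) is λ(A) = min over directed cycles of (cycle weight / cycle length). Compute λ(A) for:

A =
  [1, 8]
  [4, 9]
λ(A) = 1

Enumerate directed cycles and compute their means (weight / length). Sample:
  cycle 0 → 0: weight = 1, length = 1, mean = 1/1 ≈ 1.000
  cycle 1 → 1: weight = 9, length = 1, mean = 9/1 ≈ 9.000
  cycle 0 → 1 → 0: weight = 12, length = 2, mean = 12/2 ≈ 6.000
  cycle 1 → 0 → 1: weight = 12, length = 2, mean = 12/2 ≈ 6.000
Minimum mean = 1.000, attained e.g. along the cycle 0 → 0 with weight 1 and length 1. So λ(A) = 1/1 = 1.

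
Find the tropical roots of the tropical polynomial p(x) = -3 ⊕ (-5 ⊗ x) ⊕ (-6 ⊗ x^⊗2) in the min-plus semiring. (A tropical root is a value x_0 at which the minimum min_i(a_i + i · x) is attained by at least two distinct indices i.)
Roots: {1, 2}

Each tropical root is a break point of the lower envelope of the lines y = a_i + i · x (there are 3 lines, with slopes 0, 1, ..., 2). Only the lines that attain the minimum somewhere contribute to roots; other lines are dominated. Here the surviving (envelope) indices are i = 2, i = 1, i = 0.
Intersections between consecutive envelope lines give the roots: for adjacent envelope indices i < j the intersection is x = (a_i − a_j) / (j − i). Reading off the sorted break points: {1, 2}.
Verification: at each break x_0, at least two indices attain the minimum of min_i(a_i + i · x_0).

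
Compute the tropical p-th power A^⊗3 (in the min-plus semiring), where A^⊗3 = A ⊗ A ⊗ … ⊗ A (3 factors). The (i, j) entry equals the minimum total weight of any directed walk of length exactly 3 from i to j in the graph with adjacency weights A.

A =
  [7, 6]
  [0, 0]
A^⊗3 =
  [6, 6]
  [0, 0]

Each entry (A^⊗3)_ij equals the minimum over all length-3 walks i = v_0 → v_1 → … → v_3 = j of Σ_t A[v_t][v_{t+1}]. For example, for (i, j) = (0, 1) we minimise over 4 possible intermediate vertex sequences; the minimum is 6, attained along the walk 0 → 1 → 1 → 1.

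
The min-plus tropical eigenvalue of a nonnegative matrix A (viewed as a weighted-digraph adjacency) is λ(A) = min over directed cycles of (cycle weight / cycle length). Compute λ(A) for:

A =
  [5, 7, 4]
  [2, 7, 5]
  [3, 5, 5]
λ(A) = 7/2

Enumerate directed cycles and compute their means (weight / length). Sample:
  cycle 0 → 0: weight = 5, length = 1, mean = 5/1 ≈ 5.000
  cycle 1 → 1: weight = 7, length = 1, mean = 7/1 ≈ 7.000
  cycle 2 → 2: weight = 5, length = 1, mean = 5/1 ≈ 5.000
  cycle 0 → 1 → 0: weight = 9, length = 2, mean = 9/2 ≈ 4.500
  cycle 0 → 2 → 0: weight = 7, length = 2, mean = 7/2 ≈ 3.500
  cycle 1 → 0 → 1: weight = 9, length = 2, mean = 9/2 ≈ 4.500
Minimum mean = 3.500, attained e.g. along the cycle 0 → 2 → 0 with weight 7 and length 2. So λ(A) = 7/2 = 7/2.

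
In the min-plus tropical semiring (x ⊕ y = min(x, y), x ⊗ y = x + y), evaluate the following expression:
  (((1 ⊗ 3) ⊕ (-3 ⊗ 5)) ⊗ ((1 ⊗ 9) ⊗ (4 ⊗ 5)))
(((1 ⊗ 3) ⊕ (-3 ⊗ 5)) ⊗ ((1 ⊗ 9) ⊗ (4 ⊗ 5))) = 21

Expand innermost to outermost. Recall ⊕ takes the minimum of its arguments and ⊗ takes their sum. Working out the expression (((1 ⊗ 3) ⊕ (-3 ⊗ 5)) ⊗ ((1 ⊗ 9) ⊗ (4 ⊗ 5))) gives 21.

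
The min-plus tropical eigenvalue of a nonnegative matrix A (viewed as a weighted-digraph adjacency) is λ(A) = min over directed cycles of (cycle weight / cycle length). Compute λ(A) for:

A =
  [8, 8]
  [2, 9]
λ(A) = 5

Enumerate directed cycles and compute their means (weight / length). Sample:
  cycle 0 → 0: weight = 8, length = 1, mean = 8/1 ≈ 8.000
  cycle 1 → 1: weight = 9, length = 1, mean = 9/1 ≈ 9.000
  cycle 0 → 1 → 0: weight = 10, length = 2, mean = 10/2 ≈ 5.000
  cycle 1 → 0 → 1: weight = 10, length = 2, mean = 10/2 ≈ 5.000
Minimum mean = 5.000, attained e.g. along the cycle 0 → 1 → 0 with weight 10 and length 2. So λ(A) = 10/2 = 5.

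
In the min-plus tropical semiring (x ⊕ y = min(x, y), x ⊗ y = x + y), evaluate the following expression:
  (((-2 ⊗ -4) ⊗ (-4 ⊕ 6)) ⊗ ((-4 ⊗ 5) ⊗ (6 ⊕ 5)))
(((-2 ⊗ -4) ⊗ (-4 ⊕ 6)) ⊗ ((-4 ⊗ 5) ⊗ (6 ⊕ 5))) = -4

Expand innermost to outermost. Recall ⊕ takes the minimum of its arguments and ⊗ takes their sum. Working out the expression (((-2 ⊗ -4) ⊗ (-4 ⊕ 6)) ⊗ ((-4 ⊗ 5) ⊗ (6 ⊕ 5))) gives -4.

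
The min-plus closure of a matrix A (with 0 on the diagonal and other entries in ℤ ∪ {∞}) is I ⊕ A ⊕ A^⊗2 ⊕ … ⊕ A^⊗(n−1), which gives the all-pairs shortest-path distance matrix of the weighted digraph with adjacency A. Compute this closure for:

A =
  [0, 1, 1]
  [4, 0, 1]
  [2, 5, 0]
Closure =
  [0, 1, 1]
  [3, 0, 1]
  [2, 3, 0]

This is the Floyd-Warshall all-pairs shortest-path computation. For each intermediate vertex k = 0, 1, …, 2, update dist[i][j] ← min(dist[i][j], dist[i][k] + dist[k][j]). The final matrix gives, for each (i, j), the minimum total weight of any directed path from i to j (possibly empty when i = j).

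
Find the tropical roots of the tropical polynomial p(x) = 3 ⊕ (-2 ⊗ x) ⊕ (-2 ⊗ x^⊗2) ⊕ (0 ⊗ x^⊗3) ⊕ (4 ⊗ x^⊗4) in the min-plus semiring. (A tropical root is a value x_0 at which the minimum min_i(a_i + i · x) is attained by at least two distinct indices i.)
Roots: {-4, -2, 0, 5}

Each tropical root is a break point of the lower envelope of the lines y = a_i + i · x (there are 5 lines, with slopes 0, 1, ..., 4). Only the lines that attain the minimum somewhere contribute to roots; other lines are dominated. Here the surviving (envelope) indices are i = 4, i = 3, i = 2, i = 1, i = 0.
Intersections between consecutive envelope lines give the roots: for adjacent envelope indices i < j the intersection is x = (a_i − a_j) / (j − i). Reading off the sorted break points: {-4, -2, 0, 5}.
Verification: at each break x_0, at least two indices attain the minimum of min_i(a_i + i · x_0).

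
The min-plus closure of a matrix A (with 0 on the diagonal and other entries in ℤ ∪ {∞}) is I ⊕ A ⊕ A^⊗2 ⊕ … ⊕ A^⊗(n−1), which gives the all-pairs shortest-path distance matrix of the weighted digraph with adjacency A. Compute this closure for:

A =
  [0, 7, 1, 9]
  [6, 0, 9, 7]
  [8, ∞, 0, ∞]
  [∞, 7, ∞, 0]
Closure =
  [0, 7, 1, 9]
  [6, 0, 7, 7]
  [8, 15, 0, 17]
  [13, 7, 14, 0]

This is the Floyd-Warshall all-pairs shortest-path computation. For each intermediate vertex k = 0, 1, …, 3, update dist[i][j] ← min(dist[i][j], dist[i][k] + dist[k][j]). The final matrix gives, for each (i, j), the minimum total weight of any directed path from i to j (possibly empty when i = j).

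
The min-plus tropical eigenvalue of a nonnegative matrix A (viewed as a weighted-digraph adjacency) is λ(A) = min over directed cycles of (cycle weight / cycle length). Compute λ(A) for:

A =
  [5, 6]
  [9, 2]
λ(A) = 2

Enumerate directed cycles and compute their means (weight / length). Sample:
  cycle 0 → 0: weight = 5, length = 1, mean = 5/1 ≈ 5.000
  cycle 1 → 1: weight = 2, length = 1, mean = 2/1 ≈ 2.000
  cycle 0 → 1 → 0: weight = 15, length = 2, mean = 15/2 ≈ 7.500
  cycle 1 → 0 → 1: weight = 15, length = 2, mean = 15/2 ≈ 7.500
Minimum mean = 2.000, attained e.g. along the cycle 1 → 1 with weight 2 and length 1. So λ(A) = 2/1 = 2.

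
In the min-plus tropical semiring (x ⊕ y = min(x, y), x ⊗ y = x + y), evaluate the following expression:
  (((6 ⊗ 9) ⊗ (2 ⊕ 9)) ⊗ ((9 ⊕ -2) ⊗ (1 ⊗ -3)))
(((6 ⊗ 9) ⊗ (2 ⊕ 9)) ⊗ ((9 ⊕ -2) ⊗ (1 ⊗ -3))) = 13

Expand innermost to outermost. Recall ⊕ takes the minimum of its arguments and ⊗ takes their sum. Working out the expression (((6 ⊗ 9) ⊗ (2 ⊕ 9)) ⊗ ((9 ⊕ -2) ⊗ (1 ⊗ -3))) gives 13.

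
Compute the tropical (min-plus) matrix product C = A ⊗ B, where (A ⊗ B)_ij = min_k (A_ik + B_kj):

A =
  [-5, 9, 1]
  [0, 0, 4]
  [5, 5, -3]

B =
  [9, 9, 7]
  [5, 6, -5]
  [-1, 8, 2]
A ⊗ B =
  [0, 4, 2]
  [3, 6, -5]
  [-4, 5, -1]

Apply the min-plus product entry-by-entry:
  C[0][0] = min over k of (A[0][0] + B[0][0] = -5 + 9 = 4, A[0][1] + B[1][0] = 9 + 5 = 14, A[0][2] + B[2][0] = 1 + -1 = 0) = 0 (attained at k = 2)
  C[0][1] = min over k of (A[0][0] + B[0][1] = -5 + 9 = 4, A[0][1] + B[1][1] = 9 + 6 = 15, A[0][2] + B[2][1] = 1 + 8 = 9) = 4 (attained at k = 0)
  C[0][2] = min over k of (A[0][0] + B[0][2] = -5 + 7 = 2, A[0][1] + B[1][2] = 9 + -5 = 4, A[0][2] + B[2][2] = 1 + 2 = 3) = 2 (attained at k = 0)
  C[1][0] = min over k of (A[1][0] + B[0][0] = 0 + 9 = 9, A[1][1] + B[1][0] = 0 + 5 = 5, A[1][2] + B[2][0] = 4 + -1 = 3) = 3 (attained at k = 2)
  C[1][1] = min over k of (A[1][0] + B[0][1] = 0 + 9 = 9, A[1][1] + B[1][1] = 0 + 6 = 6, A[1][2] + B[2][1] = 4 + 8 = 12) = 6 (attained at k = 1)
  C[1][2] = min over k of (A[1][0] + B[0][2] = 0 + 7 = 7, A[1][1] + B[1][2] = 0 + -5 = -5, A[1][2] + B[2][2] = 4 + 2 = 6) = -5 (attained at k = 1)
  C[2][0] = min over k of (A[2][0] + B[0][0] = 5 + 9 = 14, A[2][1] + B[1][0] = 5 + 5 = 10, A[2][2] + B[2][0] = -3 + -1 = -4) = -4 (attained at k = 2)
  C[2][1] = min over k of (A[2][0] + B[0][1] = 5 + 9 = 14, A[2][1] + B[1][1] = 5 + 6 = 11, A[2][2] + B[2][1] = -3 + 8 = 5) = 5 (attained at k = 2)
  C[2][2] = min over k of (A[2][0] + B[0][2] = 5 + 7 = 12, A[2][1] + B[1][2] = 5 + -5 = 0, A[2][2] + B[2][2] = -3 + 2 = -1) = -1 (attained at k = 2)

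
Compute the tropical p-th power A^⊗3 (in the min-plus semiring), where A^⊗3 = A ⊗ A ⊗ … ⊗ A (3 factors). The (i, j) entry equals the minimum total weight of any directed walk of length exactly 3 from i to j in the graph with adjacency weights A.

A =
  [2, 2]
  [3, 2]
A^⊗3 =
  [6, 6]
  [7, 6]

Each entry (A^⊗3)_ij equals the minimum over all length-3 walks i = v_0 → v_1 → … → v_3 = j of Σ_t A[v_t][v_{t+1}]. For example, for (i, j) = (0, 1) we minimise over 4 possible intermediate vertex sequences; the minimum is 6, attained along the walk 0 → 0 → 0 → 1.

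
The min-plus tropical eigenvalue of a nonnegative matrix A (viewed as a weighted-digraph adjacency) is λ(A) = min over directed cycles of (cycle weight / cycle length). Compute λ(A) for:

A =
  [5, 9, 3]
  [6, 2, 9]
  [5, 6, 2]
λ(A) = 2

Enumerate directed cycles and compute their means (weight / length). Sample:
  cycle 0 → 0: weight = 5, length = 1, mean = 5/1 ≈ 5.000
  cycle 1 → 1: weight = 2, length = 1, mean = 2/1 ≈ 2.000
  cycle 2 → 2: weight = 2, length = 1, mean = 2/1 ≈ 2.000
  cycle 0 → 1 → 0: weight = 15, length = 2, mean = 15/2 ≈ 7.500
  cycle 0 → 2 → 0: weight = 8, length = 2, mean = 8/2 ≈ 4.000
  cycle 1 → 0 → 1: weight = 15, length = 2, mean = 15/2 ≈ 7.500
Minimum mean = 2.000, attained e.g. along the cycle 1 → 1 with weight 2 and length 1. So λ(A) = 2/1 = 2.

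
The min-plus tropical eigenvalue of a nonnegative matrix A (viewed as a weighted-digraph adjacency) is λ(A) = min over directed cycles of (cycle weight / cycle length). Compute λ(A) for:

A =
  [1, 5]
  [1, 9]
λ(A) = 1

Enumerate directed cycles and compute their means (weight / length). Sample:
  cycle 0 → 0: weight = 1, length = 1, mean = 1/1 ≈ 1.000
  cycle 1 → 1: weight = 9, length = 1, mean = 9/1 ≈ 9.000
  cycle 0 → 1 → 0: weight = 6, length = 2, mean = 6/2 ≈ 3.000
  cycle 1 → 0 → 1: weight = 6, length = 2, mean = 6/2 ≈ 3.000
Minimum mean = 1.000, attained e.g. along the cycle 0 → 0 with weight 1 and length 1. So λ(A) = 1/1 = 1.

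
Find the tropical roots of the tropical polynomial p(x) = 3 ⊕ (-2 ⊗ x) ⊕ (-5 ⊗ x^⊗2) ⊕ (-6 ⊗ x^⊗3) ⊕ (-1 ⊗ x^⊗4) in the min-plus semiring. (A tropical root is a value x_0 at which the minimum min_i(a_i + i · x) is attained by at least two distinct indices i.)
Roots: {-5, 1, 3, 5}

Each tropical root is a break point of the lower envelope of the lines y = a_i + i · x (there are 5 lines, with slopes 0, 1, ..., 4). Only the lines that attain the minimum somewhere contribute to roots; other lines are dominated. Here the surviving (envelope) indices are i = 4, i = 3, i = 2, i = 1, i = 0.
Intersections between consecutive envelope lines give the roots: for adjacent envelope indices i < j the intersection is x = (a_i − a_j) / (j − i). Reading off the sorted break points: {-5, 1, 3, 5}.
Verification: at each break x_0, at least two indices attain the minimum of min_i(a_i + i · x_0).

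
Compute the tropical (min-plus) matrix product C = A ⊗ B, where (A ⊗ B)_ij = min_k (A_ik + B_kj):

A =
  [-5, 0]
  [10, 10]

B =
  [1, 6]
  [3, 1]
A ⊗ B =
  [-4, 1]
  [11, 11]

Apply the min-plus product entry-by-entry:
  C[0][0] = min over k of (A[0][0] + B[0][0] = -5 + 1 = -4, A[0][1] + B[1][0] = 0 + 3 = 3) = -4 (attained at k = 0)
  C[0][1] = min over k of (A[0][0] + B[0][1] = -5 + 6 = 1, A[0][1] + B[1][1] = 0 + 1 = 1) = 1 (attained at k = 0)
  C[1][0] = min over k of (A[1][0] + B[0][0] = 10 + 1 = 11, A[1][1] + B[1][0] = 10 + 3 = 13) = 11 (attained at k = 0)
  C[1][1] = min over k of (A[1][0] + B[0][1] = 10 + 6 = 16, A[1][1] + B[1][1] = 10 + 1 = 11) = 11 (attained at k = 1)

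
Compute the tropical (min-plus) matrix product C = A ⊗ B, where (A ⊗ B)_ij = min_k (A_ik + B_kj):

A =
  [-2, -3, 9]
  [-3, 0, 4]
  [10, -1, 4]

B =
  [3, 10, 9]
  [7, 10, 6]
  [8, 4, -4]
A ⊗ B =
  [1, 7, 3]
  [0, 7, 0]
  [6, 8, 0]

Apply the min-plus product entry-by-entry:
  C[0][0] = min over k of (A[0][0] + B[0][0] = -2 + 3 = 1, A[0][1] + B[1][0] = -3 + 7 = 4, A[0][2] + B[2][0] = 9 + 8 = 17) = 1 (attained at k = 0)
  C[0][1] = min over k of (A[0][0] + B[0][1] = -2 + 10 = 8, A[0][1] + B[1][1] = -3 + 10 = 7, A[0][2] + B[2][1] = 9 + 4 = 13) = 7 (attained at k = 1)
  C[0][2] = min over k of (A[0][0] + B[0][2] = -2 + 9 = 7, A[0][1] + B[1][2] = -3 + 6 = 3, A[0][2] + B[2][2] = 9 + -4 = 5) = 3 (attained at k = 1)
  C[1][0] = min over k of (A[1][0] + B[0][0] = -3 + 3 = 0, A[1][1] + B[1][0] = 0 + 7 = 7, A[1][2] + B[2][0] = 4 + 8 = 12) = 0 (attained at k = 0)
  C[1][1] = min over k of (A[1][0] + B[0][1] = -3 + 10 = 7, A[1][1] + B[1][1] = 0 + 10 = 10, A[1][2] + B[2][1] = 4 + 4 = 8) = 7 (attained at k = 0)
  C[1][2] = min over k of (A[1][0] + B[0][2] = -3 + 9 = 6, A[1][1] + B[1][2] = 0 + 6 = 6, A[1][2] + B[2][2] = 4 + -4 = 0) = 0 (attained at k = 2)
  C[2][0] = min over k of (A[2][0] + B[0][0] = 10 + 3 = 13, A[2][1] + B[1][0] = -1 + 7 = 6, A[2][2] + B[2][0] = 4 + 8 = 12) = 6 (attained at k = 1)
  C[2][1] = min over k of (A[2][0] + B[0][1] = 10 + 10 = 20, A[2][1] + B[1][1] = -1 + 10 = 9, A[2][2] + B[2][1] = 4 + 4 = 8) = 8 (attained at k = 2)
  C[2][2] = min over k of (A[2][0] + B[0][2] = 10 + 9 = 19, A[2][1] + B[1][2] = -1 + 6 = 5, A[2][2] + B[2][2] = 4 + -4 = 0) = 0 (attained at k = 2)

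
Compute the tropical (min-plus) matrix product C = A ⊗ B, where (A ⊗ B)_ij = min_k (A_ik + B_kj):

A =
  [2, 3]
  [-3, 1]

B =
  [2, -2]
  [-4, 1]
A ⊗ B =
  [-1, 0]
  [-3, -5]

Apply the min-plus product entry-by-entry:
  C[0][0] = min over k of (A[0][0] + B[0][0] = 2 + 2 = 4, A[0][1] + B[1][0] = 3 + -4 = -1) = -1 (attained at k = 1)
  C[0][1] = min over k of (A[0][0] + B[0][1] = 2 + -2 = 0, A[0][1] + B[1][1] = 3 + 1 = 4) = 0 (attained at k = 0)
  C[1][0] = min over k of (A[1][0] + B[0][0] = -3 + 2 = -1, A[1][1] + B[1][0] = 1 + -4 = -3) = -3 (attained at k = 1)
  C[1][1] = min over k of (A[1][0] + B[0][1] = -3 + -2 = -5, A[1][1] + B[1][1] = 1 + 1 = 2) = -5 (attained at k = 0)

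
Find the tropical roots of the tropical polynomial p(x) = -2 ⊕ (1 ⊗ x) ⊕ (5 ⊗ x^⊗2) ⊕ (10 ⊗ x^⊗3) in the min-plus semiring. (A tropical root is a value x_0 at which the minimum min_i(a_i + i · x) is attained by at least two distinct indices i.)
Roots: {-5, -4, -3}

Each tropical root is a break point of the lower envelope of the lines y = a_i + i · x (there are 4 lines, with slopes 0, 1, ..., 3). Only the lines that attain the minimum somewhere contribute to roots; other lines are dominated. Here the surviving (envelope) indices are i = 3, i = 2, i = 1, i = 0.
Intersections between consecutive envelope lines give the roots: for adjacent envelope indices i < j the intersection is x = (a_i − a_j) / (j − i). Reading off the sorted break points: {-5, -4, -3}.
Verification: at each break x_0, at least two indices attain the minimum of min_i(a_i + i · x_0).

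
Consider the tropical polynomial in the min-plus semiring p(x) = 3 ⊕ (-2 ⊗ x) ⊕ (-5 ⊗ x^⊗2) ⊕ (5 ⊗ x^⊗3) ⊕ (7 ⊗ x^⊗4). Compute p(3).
p(3) = 1

A tropical monomial a ⊗ x^⊗i evaluates to a + i · x. Evaluating each term at x = 3:
  Term 0 contributes 3 + 0 · 3 = 3
  Term 1 contributes -2 + 1 · 3 = 1
  Term 2 contributes -5 + 2 · 3 = 1
  Term 3 contributes 5 + 3 · 3 = 14
  Term 4 contributes 7 + 4 · 3 = 19
p(3) = ⊕ of these = min[3, 1, 1, 14, 19] = 1.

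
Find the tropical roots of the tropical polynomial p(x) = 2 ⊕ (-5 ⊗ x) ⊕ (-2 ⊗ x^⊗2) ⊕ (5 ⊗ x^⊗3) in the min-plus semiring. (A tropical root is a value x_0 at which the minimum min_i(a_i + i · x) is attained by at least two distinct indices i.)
Roots: {-7, -3, 7}

Each tropical root is a break point of the lower envelope of the lines y = a_i + i · x (there are 4 lines, with slopes 0, 1, ..., 3). Only the lines that attain the minimum somewhere contribute to roots; other lines are dominated. Here the surviving (envelope) indices are i = 3, i = 2, i = 1, i = 0.
Intersections between consecutive envelope lines give the roots: for adjacent envelope indices i < j the intersection is x = (a_i − a_j) / (j − i). Reading off the sorted break points: {-7, -3, 7}.
Verification: at each break x_0, at least two indices attain the minimum of min_i(a_i + i · x_0).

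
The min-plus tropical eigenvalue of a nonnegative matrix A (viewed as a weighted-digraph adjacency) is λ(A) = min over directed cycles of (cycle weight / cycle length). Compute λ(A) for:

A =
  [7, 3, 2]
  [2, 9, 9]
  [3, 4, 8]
λ(A) = 5/2

Enumerate directed cycles and compute their means (weight / length). Sample:
  cycle 0 → 0: weight = 7, length = 1, mean = 7/1 ≈ 7.000
  cycle 1 → 1: weight = 9, length = 1, mean = 9/1 ≈ 9.000
  cycle 2 → 2: weight = 8, length = 1, mean = 8/1 ≈ 8.000
  cycle 0 → 1 → 0: weight = 5, length = 2, mean = 5/2 ≈ 2.500
  cycle 0 → 2 → 0: weight = 5, length = 2, mean = 5/2 ≈ 2.500
  cycle 1 → 0 → 1: weight = 5, length = 2, mean = 5/2 ≈ 2.500
Minimum mean = 2.500, attained e.g. along the cycle 0 → 1 → 0 with weight 5 and length 2. So λ(A) = 5/2 = 5/2.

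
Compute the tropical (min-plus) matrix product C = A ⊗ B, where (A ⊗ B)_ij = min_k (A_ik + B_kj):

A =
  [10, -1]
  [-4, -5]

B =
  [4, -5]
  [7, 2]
A ⊗ B =
  [6, 1]
  [0, -9]

Apply the min-plus product entry-by-entry:
  C[0][0] = min over k of (A[0][0] + B[0][0] = 10 + 4 = 14, A[0][1] + B[1][0] = -1 + 7 = 6) = 6 (attained at k = 1)
  C[0][1] = min over k of (A[0][0] + B[0][1] = 10 + -5 = 5, A[0][1] + B[1][1] = -1 + 2 = 1) = 1 (attained at k = 1)
  C[1][0] = min over k of (A[1][0] + B[0][0] = -4 + 4 = 0, A[1][1] + B[1][0] = -5 + 7 = 2) = 0 (attained at k = 0)
  C[1][1] = min over k of (A[1][0] + B[0][1] = -4 + -5 = -9, A[1][1] + B[1][1] = -5 + 2 = -3) = -9 (attained at k = 0)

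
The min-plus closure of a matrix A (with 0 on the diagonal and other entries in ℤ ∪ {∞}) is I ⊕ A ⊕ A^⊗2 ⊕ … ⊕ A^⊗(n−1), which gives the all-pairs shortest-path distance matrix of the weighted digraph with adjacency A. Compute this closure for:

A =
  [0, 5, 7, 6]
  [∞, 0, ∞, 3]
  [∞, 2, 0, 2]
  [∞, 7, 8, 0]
Closure =
  [0, 5, 7, 6]
  [∞, 0, 11, 3]
  [∞, 2, 0, 2]
  [∞, 7, 8, 0]

This is the Floyd-Warshall all-pairs shortest-path computation. For each intermediate vertex k = 0, 1, …, 3, update dist[i][j] ← min(dist[i][j], dist[i][k] + dist[k][j]). The final matrix gives, for each (i, j), the minimum total weight of any directed path from i to j (possibly empty when i = j).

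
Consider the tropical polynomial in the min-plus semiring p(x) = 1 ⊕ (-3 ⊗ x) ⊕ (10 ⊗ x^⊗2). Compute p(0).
p(0) = -3

A tropical monomial a ⊗ x^⊗i evaluates to a + i · x. Evaluating each term at x = 0:
  Term 0 contributes 1 + 0 · 0 = 1
  Term 1 contributes -3 + 1 · 0 = -3
  Term 2 contributes 10 + 2 · 0 = 10
p(0) = ⊕ of these = min[1, -3, 10] = -3.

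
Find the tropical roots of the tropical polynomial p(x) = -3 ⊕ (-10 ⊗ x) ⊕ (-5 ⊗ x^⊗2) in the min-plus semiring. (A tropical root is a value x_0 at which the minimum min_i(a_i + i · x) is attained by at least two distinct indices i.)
Roots: {-5, 7}

Each tropical root is a break point of the lower envelope of the lines y = a_i + i · x (there are 3 lines, with slopes 0, 1, ..., 2). Only the lines that attain the minimum somewhere contribute to roots; other lines are dominated. Here the surviving (envelope) indices are i = 2, i = 1, i = 0.
Intersections between consecutive envelope lines give the roots: for adjacent envelope indices i < j the intersection is x = (a_i − a_j) / (j − i). Reading off the sorted break points: {-5, 7}.
Verification: at each break x_0, at least two indices attain the minimum of min_i(a_i + i · x_0).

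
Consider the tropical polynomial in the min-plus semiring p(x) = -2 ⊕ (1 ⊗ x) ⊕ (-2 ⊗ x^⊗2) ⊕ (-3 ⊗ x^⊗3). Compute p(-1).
p(-1) = -6

A tropical monomial a ⊗ x^⊗i evaluates to a + i · x. Evaluating each term at x = -1:
  Term 0 contributes -2 + 0 · -1 = -2
  Term 1 contributes 1 + 1 · -1 = 0
  Term 2 contributes -2 + 2 · -1 = -4
  Term 3 contributes -3 + 3 · -1 = -6
p(-1) = ⊕ of these = min[-2, 0, -4, -6] = -6.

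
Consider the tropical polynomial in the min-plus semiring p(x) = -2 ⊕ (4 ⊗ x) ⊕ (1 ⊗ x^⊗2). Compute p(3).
p(3) = -2

A tropical monomial a ⊗ x^⊗i evaluates to a + i · x. Evaluating each term at x = 3:
  Term 0 contributes -2 + 0 · 3 = -2
  Term 1 contributes 4 + 1 · 3 = 7
  Term 2 contributes 1 + 2 · 3 = 7
p(3) = ⊕ of these = min[-2, 7, 7] = -2.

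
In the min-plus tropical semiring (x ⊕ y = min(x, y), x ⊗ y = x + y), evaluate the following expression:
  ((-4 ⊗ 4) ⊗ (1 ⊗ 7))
((-4 ⊗ 4) ⊗ (1 ⊗ 7)) = 8

Expand innermost to outermost. Recall ⊕ takes the minimum of its arguments and ⊗ takes their sum. Working out the expression ((-4 ⊗ 4) ⊗ (1 ⊗ 7)) gives 8.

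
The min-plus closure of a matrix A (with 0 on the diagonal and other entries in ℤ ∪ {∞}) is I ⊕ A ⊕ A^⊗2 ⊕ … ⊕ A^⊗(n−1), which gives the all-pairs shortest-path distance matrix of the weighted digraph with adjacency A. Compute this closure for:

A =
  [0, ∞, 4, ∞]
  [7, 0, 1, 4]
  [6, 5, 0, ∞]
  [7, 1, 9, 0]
Closure =
  [0, 9, 4, 13]
  [7, 0, 1, 4]
  [6, 5, 0, 9]
  [7, 1, 2, 0]

This is the Floyd-Warshall all-pairs shortest-path computation. For each intermediate vertex k = 0, 1, …, 3, update dist[i][j] ← min(dist[i][j], dist[i][k] + dist[k][j]). The final matrix gives, for each (i, j), the minimum total weight of any directed path from i to j (possibly empty when i = j).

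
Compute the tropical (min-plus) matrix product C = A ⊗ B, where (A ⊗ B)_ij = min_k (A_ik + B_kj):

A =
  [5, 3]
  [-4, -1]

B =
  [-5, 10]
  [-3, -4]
A ⊗ B =
  [0, -1]
  [-9, -5]

Apply the min-plus product entry-by-entry:
  C[0][0] = min over k of (A[0][0] + B[0][0] = 5 + -5 = 0, A[0][1] + B[1][0] = 3 + -3 = 0) = 0 (attained at k = 0)
  C[0][1] = min over k of (A[0][0] + B[0][1] = 5 + 10 = 15, A[0][1] + B[1][1] = 3 + -4 = -1) = -1 (attained at k = 1)
  C[1][0] = min over k of (A[1][0] + B[0][0] = -4 + -5 = -9, A[1][1] + B[1][0] = -1 + -3 = -4) = -9 (attained at k = 0)
  C[1][1] = min over k of (A[1][0] + B[0][1] = -4 + 10 = 6, A[1][1] + B[1][1] = -1 + -4 = -5) = -5 (attained at k = 1)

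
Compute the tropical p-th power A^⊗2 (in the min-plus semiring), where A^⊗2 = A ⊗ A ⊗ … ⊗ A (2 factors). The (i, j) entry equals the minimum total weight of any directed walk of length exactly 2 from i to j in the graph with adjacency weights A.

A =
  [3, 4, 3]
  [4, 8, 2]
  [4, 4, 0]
A^⊗2 =
  [6, 7, 3]
  [6, 6, 2]
  [4, 4, 0]

Each entry (A^⊗2)_ij equals the minimum over all length-2 walks i = v_0 → v_1 → … → v_2 = j of Σ_t A[v_t][v_{t+1}]. For example, for (i, j) = (0, 2) we minimise over 3 possible intermediate vertex sequences; the minimum is 3, attained along the walk 0 → 2 → 2.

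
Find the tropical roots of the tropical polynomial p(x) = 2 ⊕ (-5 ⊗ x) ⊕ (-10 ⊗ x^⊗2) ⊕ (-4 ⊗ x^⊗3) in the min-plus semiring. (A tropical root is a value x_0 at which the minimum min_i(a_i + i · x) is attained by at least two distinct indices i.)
Roots: {-6, 5, 7}

Each tropical root is a break point of the lower envelope of the lines y = a_i + i · x (there are 4 lines, with slopes 0, 1, ..., 3). Only the lines that attain the minimum somewhere contribute to roots; other lines are dominated. Here the surviving (envelope) indices are i = 3, i = 2, i = 1, i = 0.
Intersections between consecutive envelope lines give the roots: for adjacent envelope indices i < j the intersection is x = (a_i − a_j) / (j − i). Reading off the sorted break points: {-6, 5, 7}.
Verification: at each break x_0, at least two indices attain the minimum of min_i(a_i + i · x_0).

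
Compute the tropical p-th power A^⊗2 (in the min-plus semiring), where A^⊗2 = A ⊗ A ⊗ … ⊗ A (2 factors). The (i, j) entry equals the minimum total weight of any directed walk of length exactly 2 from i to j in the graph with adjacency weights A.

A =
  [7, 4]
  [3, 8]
A^⊗2 =
  [7, 11]
  [10, 7]

Each entry (A^⊗2)_ij equals the minimum over all length-2 walks i = v_0 → v_1 → … → v_2 = j of Σ_t A[v_t][v_{t+1}]. For example, for (i, j) = (0, 1) we minimise over 2 possible intermediate vertex sequences; the minimum is 11, attained along the walk 0 → 0 → 1.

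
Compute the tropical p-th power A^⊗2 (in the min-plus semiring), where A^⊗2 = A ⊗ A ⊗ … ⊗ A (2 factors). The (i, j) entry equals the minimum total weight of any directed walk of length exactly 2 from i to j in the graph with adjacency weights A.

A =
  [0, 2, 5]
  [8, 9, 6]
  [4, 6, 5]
A^⊗2 =
  [0, 2, 5]
  [8, 10, 11]
  [4, 6, 9]

Each entry (A^⊗2)_ij equals the minimum over all length-2 walks i = v_0 → v_1 → … → v_2 = j of Σ_t A[v_t][v_{t+1}]. For example, for (i, j) = (0, 2) we minimise over 3 possible intermediate vertex sequences; the minimum is 5, attained along the walk 0 → 0 → 2.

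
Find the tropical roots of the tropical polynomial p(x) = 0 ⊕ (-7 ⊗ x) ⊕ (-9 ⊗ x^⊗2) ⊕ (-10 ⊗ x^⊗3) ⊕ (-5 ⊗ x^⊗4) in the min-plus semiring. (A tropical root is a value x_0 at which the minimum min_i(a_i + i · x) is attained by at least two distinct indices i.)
Roots: {-5, 1, 2, 7}

Each tropical root is a break point of the lower envelope of the lines y = a_i + i · x (there are 5 lines, with slopes 0, 1, ..., 4). Only the lines that attain the minimum somewhere contribute to roots; other lines are dominated. Here the surviving (envelope) indices are i = 4, i = 3, i = 2, i = 1, i = 0.
Intersections between consecutive envelope lines give the roots: for adjacent envelope indices i < j the intersection is x = (a_i − a_j) / (j − i). Reading off the sorted break points: {-5, 1, 2, 7}.
Verification: at each break x_0, at least two indices attain the minimum of min_i(a_i + i · x_0).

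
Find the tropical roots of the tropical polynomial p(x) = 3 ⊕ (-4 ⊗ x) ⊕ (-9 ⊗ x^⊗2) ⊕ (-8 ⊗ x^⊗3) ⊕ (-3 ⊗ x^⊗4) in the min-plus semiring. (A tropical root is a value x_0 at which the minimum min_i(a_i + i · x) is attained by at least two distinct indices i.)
Roots: {-5, -1, 5, 7}

Each tropical root is a break point of the lower envelope of the lines y = a_i + i · x (there are 5 lines, with slopes 0, 1, ..., 4). Only the lines that attain the minimum somewhere contribute to roots; other lines are dominated. Here the surviving (envelope) indices are i = 4, i = 3, i = 2, i = 1, i = 0.
Intersections between consecutive envelope lines give the roots: for adjacent envelope indices i < j the intersection is x = (a_i − a_j) / (j − i). Reading off the sorted break points: {-5, -1, 5, 7}.
Verification: at each break x_0, at least two indices attain the minimum of min_i(a_i + i · x_0).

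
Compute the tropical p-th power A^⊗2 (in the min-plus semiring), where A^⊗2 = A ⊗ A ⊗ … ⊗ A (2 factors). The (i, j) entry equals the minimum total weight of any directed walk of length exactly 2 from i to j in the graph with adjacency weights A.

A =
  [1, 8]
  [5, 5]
A^⊗2 =
  [2, 9]
  [6, 10]

Each entry (A^⊗2)_ij equals the minimum over all length-2 walks i = v_0 → v_1 → … → v_2 = j of Σ_t A[v_t][v_{t+1}]. For example, for (i, j) = (0, 1) we minimise over 2 possible intermediate vertex sequences; the minimum is 9, attained along the walk 0 → 0 → 1.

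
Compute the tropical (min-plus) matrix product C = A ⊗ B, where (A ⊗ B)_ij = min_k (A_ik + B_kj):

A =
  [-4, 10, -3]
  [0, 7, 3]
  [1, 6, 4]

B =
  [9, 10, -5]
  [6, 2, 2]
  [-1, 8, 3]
A ⊗ B =
  [-4, 5, -9]
  [2, 9, -5]
  [3, 8, -4]

Apply the min-plus product entry-by-entry:
  C[0][0] = min over k of (A[0][0] + B[0][0] = -4 + 9 = 5, A[0][1] + B[1][0] = 10 + 6 = 16, A[0][2] + B[2][0] = -3 + -1 = -4) = -4 (attained at k = 2)
  C[0][1] = min over k of (A[0][0] + B[0][1] = -4 + 10 = 6, A[0][1] + B[1][1] = 10 + 2 = 12, A[0][2] + B[2][1] = -3 + 8 = 5) = 5 (attained at k = 2)
  C[0][2] = min over k of (A[0][0] + B[0][2] = -4 + -5 = -9, A[0][1] + B[1][2] = 10 + 2 = 12, A[0][2] + B[2][2] = -3 + 3 = 0) = -9 (attained at k = 0)
  C[1][0] = min over k of (A[1][0] + B[0][0] = 0 + 9 = 9, A[1][1] + B[1][0] = 7 + 6 = 13, A[1][2] + B[2][0] = 3 + -1 = 2) = 2 (attained at k = 2)
  C[1][1] = min over k of (A[1][0] + B[0][1] = 0 + 10 = 10, A[1][1] + B[1][1] = 7 + 2 = 9, A[1][2] + B[2][1] = 3 + 8 = 11) = 9 (attained at k = 1)
  C[1][2] = min over k of (A[1][0] + B[0][2] = 0 + -5 = -5, A[1][1] + B[1][2] = 7 + 2 = 9, A[1][2] + B[2][2] = 3 + 3 = 6) = -5 (attained at k = 0)
  C[2][0] = min over k of (A[2][0] + B[0][0] = 1 + 9 = 10, A[2][1] + B[1][0] = 6 + 6 = 12, A[2][2] + B[2][0] = 4 + -1 = 3) = 3 (attained at k = 2)
  C[2][1] = min over k of (A[2][0] + B[0][1] = 1 + 10 = 11, A[2][1] + B[1][1] = 6 + 2 = 8, A[2][2] + B[2][1] = 4 + 8 = 12) = 8 (attained at k = 1)
  C[2][2] = min over k of (A[2][0] + B[0][2] = 1 + -5 = -4, A[2][1] + B[1][2] = 6 + 2 = 8, A[2][2] + B[2][2] = 4 + 3 = 7) = -4 (attained at k = 0)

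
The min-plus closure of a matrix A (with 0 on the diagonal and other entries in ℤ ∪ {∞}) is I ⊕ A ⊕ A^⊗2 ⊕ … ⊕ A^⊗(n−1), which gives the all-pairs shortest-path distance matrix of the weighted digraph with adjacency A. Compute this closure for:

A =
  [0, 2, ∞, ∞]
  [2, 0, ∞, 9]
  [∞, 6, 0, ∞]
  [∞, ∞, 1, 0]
Closure =
  [0, 2, 12, 11]
  [2, 0, 10, 9]
  [8, 6, 0, 15]
  [9, 7, 1, 0]

This is the Floyd-Warshall all-pairs shortest-path computation. For each intermediate vertex k = 0, 1, …, 3, update dist[i][j] ← min(dist[i][j], dist[i][k] + dist[k][j]). The final matrix gives, for each (i, j), the minimum total weight of any directed path from i to j (possibly empty when i = j).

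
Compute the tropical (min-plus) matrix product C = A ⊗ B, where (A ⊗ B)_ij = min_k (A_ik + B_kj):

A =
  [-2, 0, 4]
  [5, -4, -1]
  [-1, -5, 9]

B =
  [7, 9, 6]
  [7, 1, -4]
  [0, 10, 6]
A ⊗ B =
  [4, 1, -4]
  [-1, -3, -8]
  [2, -4, -9]

Apply the min-plus product entry-by-entry:
  C[0][0] = min over k of (A[0][0] + B[0][0] = -2 + 7 = 5, A[0][1] + B[1][0] = 0 + 7 = 7, A[0][2] + B[2][0] = 4 + 0 = 4) = 4 (attained at k = 2)
  C[0][1] = min over k of (A[0][0] + B[0][1] = -2 + 9 = 7, A[0][1] + B[1][1] = 0 + 1 = 1, A[0][2] + B[2][1] = 4 + 10 = 14) = 1 (attained at k = 1)
  C[0][2] = min over k of (A[0][0] + B[0][2] = -2 + 6 = 4, A[0][1] + B[1][2] = 0 + -4 = -4, A[0][2] + B[2][2] = 4 + 6 = 10) = -4 (attained at k = 1)
  C[1][0] = min over k of (A[1][0] + B[0][0] = 5 + 7 = 12, A[1][1] + B[1][0] = -4 + 7 = 3, A[1][2] + B[2][0] = -1 + 0 = -1) = -1 (attained at k = 2)
  C[1][1] = min over k of (A[1][0] + B[0][1] = 5 + 9 = 14, A[1][1] + B[1][1] = -4 + 1 = -3, A[1][2] + B[2][1] = -1 + 10 = 9) = -3 (attained at k = 1)
  C[1][2] = min over k of (A[1][0] + B[0][2] = 5 + 6 = 11, A[1][1] + B[1][2] = -4 + -4 = -8, A[1][2] + B[2][2] = -1 + 6 = 5) = -8 (attained at k = 1)
  C[2][0] = min over k of (A[2][0] + B[0][0] = -1 + 7 = 6, A[2][1] + B[1][0] = -5 + 7 = 2, A[2][2] + B[2][0] = 9 + 0 = 9) = 2 (attained at k = 1)
  C[2][1] = min over k of (A[2][0] + B[0][1] = -1 + 9 = 8, A[2][1] + B[1][1] = -5 + 1 = -4, A[2][2] + B[2][1] = 9 + 10 = 19) = -4 (attained at k = 1)
  C[2][2] = min over k of (A[2][0] + B[0][2] = -1 + 6 = 5, A[2][1] + B[1][2] = -5 + -4 = -9, A[2][2] + B[2][2] = 9 + 6 = 15) = -9 (attained at k = 1)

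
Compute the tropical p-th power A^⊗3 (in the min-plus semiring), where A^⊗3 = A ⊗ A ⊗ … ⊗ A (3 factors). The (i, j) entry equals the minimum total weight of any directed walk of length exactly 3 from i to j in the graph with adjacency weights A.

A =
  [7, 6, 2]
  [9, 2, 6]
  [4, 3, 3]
A^⊗3 =
  [9, 7, 8]
  [12, 6, 10]
  [10, 7, 9]

Each entry (A^⊗3)_ij equals the minimum over all length-3 walks i = v_0 → v_1 → … → v_3 = j of Σ_t A[v_t][v_{t+1}]. For example, for (i, j) = (0, 2) we minimise over 9 possible intermediate vertex sequences; the minimum is 8, attained along the walk 0 → 2 → 0 → 2.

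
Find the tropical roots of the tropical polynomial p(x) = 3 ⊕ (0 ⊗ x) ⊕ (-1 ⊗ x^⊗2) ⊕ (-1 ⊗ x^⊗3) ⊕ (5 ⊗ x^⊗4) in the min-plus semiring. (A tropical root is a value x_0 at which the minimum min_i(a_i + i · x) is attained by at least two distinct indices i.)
Roots: {-6, 0, 1, 3}

Each tropical root is a break point of the lower envelope of the lines y = a_i + i · x (there are 5 lines, with slopes 0, 1, ..., 4). Only the lines that attain the minimum somewhere contribute to roots; other lines are dominated. Here the surviving (envelope) indices are i = 4, i = 3, i = 2, i = 1, i = 0.
Intersections between consecutive envelope lines give the roots: for adjacent envelope indices i < j the intersection is x = (a_i − a_j) / (j − i). Reading off the sorted break points: {-6, 0, 1, 3}.
Verification: at each break x_0, at least two indices attain the minimum of min_i(a_i + i · x_0).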